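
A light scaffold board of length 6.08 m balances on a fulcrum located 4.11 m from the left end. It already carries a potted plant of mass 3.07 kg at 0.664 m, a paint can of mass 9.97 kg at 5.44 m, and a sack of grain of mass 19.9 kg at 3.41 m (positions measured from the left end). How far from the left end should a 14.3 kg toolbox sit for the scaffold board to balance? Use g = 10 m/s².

Sum moments about the fulcrum (at 4.11 m from the left end) (the support reaction has zero arm there).
Potted plant: 3.07 × 10 = 30.7 N down at 0.664 m → arm 3.446 m, τ = 30.7 × 3.446 = 105.8 N·m counterclockwise.
Paint can: 9.97 × 10 = 99.7 N down at 5.44 m → arm 1.33 m, τ = 99.7 × 1.33 = 132.6 N·m clockwise.
Sack of grain: 19.9 × 10 = 199 N down at 3.41 m → arm 0.7 m, τ = 199 × 0.7 = 139.3 N·m counterclockwise.
Net moment of existing loads = 112.5 N·m counterclockwise.
The toolbox weighs 14.3 × 10 = 143 N and must supply an equal clockwise moment, so its lever arm about the fulcrum is 112.5 / 143 = 0.787 m.
That puts it at 4.11 + 0.787 = 4.9 m from the left end.

x ≈ 4.9 m from the left end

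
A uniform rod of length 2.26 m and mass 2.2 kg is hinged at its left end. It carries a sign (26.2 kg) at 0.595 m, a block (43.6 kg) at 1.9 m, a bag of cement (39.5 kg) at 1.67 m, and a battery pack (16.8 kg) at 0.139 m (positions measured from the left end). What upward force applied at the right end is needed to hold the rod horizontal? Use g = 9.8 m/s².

Take moments about the left end.
Beam weight: 2.2 × 9.8 = 21.56 N down at 1.13 m → arm 1.13 m, τ = 21.56 × 1.13 = 24.36 N·m clockwise.
Sign: 26.2 × 9.8 = 256.8 N down at 0.595 m → arm 0.595 m, τ = 256.8 × 0.595 = 152.8 N·m clockwise.
Block: 43.6 × 9.8 = 427.3 N down at 1.9 m → arm 1.9 m, τ = 427.3 × 1.9 = 811.9 N·m clockwise.
Bag of cement: 39.5 × 9.8 = 387.1 N down at 1.67 m → arm 1.67 m, τ = 387.1 × 1.67 = 646.5 N·m clockwise.
Battery pack: 16.8 × 9.8 = 164.6 N down at 0.139 m → arm 0.139 m, τ = 164.6 × 0.139 = 22.88 N·m clockwise.
Net moment of the loads = 1658 N·m clockwise.
The upward force F acts at the right end, arm 2.26 m, giving F × 2.26 counterclockwise.
Setting net torque to zero: F × 2.26 = 1658 → F = 1658 / 2.26 = 734 N.

F ≈ 734 N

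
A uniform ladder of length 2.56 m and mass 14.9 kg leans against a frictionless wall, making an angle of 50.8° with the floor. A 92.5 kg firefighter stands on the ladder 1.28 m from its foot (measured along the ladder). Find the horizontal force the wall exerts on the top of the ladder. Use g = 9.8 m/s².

N_wall ≈ 429 N

Choose the foot of the ladder as the axis so the floor normal and friction both act there and drop out.
Ladder weight 14.9×9.8 = 146 N acts at 1.28 m along the ladder; its horizontal arm is 1.28·cos50.8° = 0.809 m → τ = 118.1 N·m clockwise.
Firefighter: 92.5×9.8 = 906.5 N at 1.28 m → arm 0.809 m → τ = 733.4 N·m clockwise.
Wall normal N acts horizontally at the top; its moment arm is the height L sinθ = 2.56·sin50.8° = 1.984 m, counterclockwise.
Setting net torque to zero: N × 1.984 = 851.5 → N = 429 N.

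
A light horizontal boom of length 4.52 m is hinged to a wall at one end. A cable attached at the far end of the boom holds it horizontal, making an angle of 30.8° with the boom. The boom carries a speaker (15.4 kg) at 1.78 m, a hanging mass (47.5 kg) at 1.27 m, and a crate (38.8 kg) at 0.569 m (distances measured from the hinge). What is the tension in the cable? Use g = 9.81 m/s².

Choose the hinge as the axis so the unknown hinge reaction has zero arm there.
Speaker: 15.4 × 9.81 = 151.1 N down at 1.78 m → arm 1.78 m, τ = 151.1 × 1.78 = 269 N·m clockwise.
Hanging mass: 47.5 × 9.81 = 466 N down at 1.27 m → arm 1.27 m, τ = 466 × 1.27 = 591.8 N·m clockwise.
Crate: 38.8 × 9.81 = 380.6 N down at 0.569 m → arm 0.569 m, τ = 380.6 × 0.569 = 216.6 N·m clockwise.
Total clockwise load moment = 1077 N·m.
The cable tension T acts at 4.52 m; only its component perpendicular to the boom, T sinθ, produces torque. sin 30.8° = 0.512.
Balancing moments: T × 4.52 × 0.512 = 1077, giving T = 1077 / 2.314 = 465 N.

T ≈ 465 N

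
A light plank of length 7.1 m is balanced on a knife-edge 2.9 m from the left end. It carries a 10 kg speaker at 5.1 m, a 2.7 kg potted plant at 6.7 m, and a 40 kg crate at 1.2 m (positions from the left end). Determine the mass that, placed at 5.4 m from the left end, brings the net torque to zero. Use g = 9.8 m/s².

m ≈ 14.3 kg

Taking torques about the knife-edge (at 2.9 m from the left end):
Speaker: 10 × 9.8 = 98 N down at 5.1 m → arm 2.2 m, τ = 98 × 2.2 = 215.6 N·m clockwise.
Potted plant: 2.7 × 9.8 = 26.46 N down at 6.7 m → arm 3.8 m, τ = 26.46 × 3.8 = 100.5 N·m clockwise.
Crate: 40 × 9.8 = 392 N down at 1.2 m → arm 1.7 m, τ = 392 × 1.7 = 666.4 N·m counterclockwise.
Net moment of known loads = 350.3 N·m counterclockwise.
An unknown mass m at 5.4 m has arm 2.5 m; its moment is m·g·2.5 clockwise.
Στ = 0 ⇒ m × 9.8 × 2.5 = 350.3 ⇒ m = 350.3 / (9.8 × 2.5) = 14.3 kg.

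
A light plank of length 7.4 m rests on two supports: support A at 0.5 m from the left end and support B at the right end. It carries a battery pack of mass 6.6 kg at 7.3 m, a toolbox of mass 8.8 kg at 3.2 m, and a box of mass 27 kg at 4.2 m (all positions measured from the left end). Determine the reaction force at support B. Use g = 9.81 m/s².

Choose support A as the axis so its reaction then has zero moment arm.
Battery pack: 6.6 × 9.81 = 64.75 N down at 7.3 m → arm 6.8 m, τ = 64.75 × 6.8 = 440.3 N·m clockwise.
Toolbox: 8.8 × 9.81 = 86.33 N down at 3.2 m → arm 2.7 m, τ = 86.33 × 2.7 = 233.1 N·m clockwise.
Box: 27 × 9.81 = 264.9 N down at 4.2 m → arm 3.7 m, τ = 264.9 × 3.7 = 980.1 N·m clockwise.
Net load moment about support A = 1654 N·m clockwise.
Reaction R at support B is upward at 7.4 m, arm 6.9 m → moment R × 6.9 counterclockwise.
Balancing moments: R × 6.9 = 1654, giving R = 240 N.

R_B ≈ 240 N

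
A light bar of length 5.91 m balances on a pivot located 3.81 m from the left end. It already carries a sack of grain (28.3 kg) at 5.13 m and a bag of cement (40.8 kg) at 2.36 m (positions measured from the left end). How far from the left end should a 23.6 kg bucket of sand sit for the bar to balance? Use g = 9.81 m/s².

x ≈ 4.73 m from the left end

Sum moments about the pivot (at 3.81 m from the left end) (the support reaction has zero arm there).
Sack of grain: 28.3 × 9.81 = 277.6 N down at 5.13 m → arm 1.32 m, τ = 277.6 × 1.32 = 366.4 N·m clockwise.
Bag of cement: 40.8 × 9.81 = 400.2 N down at 2.36 m → arm 1.45 m, τ = 400.2 × 1.45 = 580.3 N·m counterclockwise.
Net moment of existing loads = 213.9 N·m counterclockwise.
The bucket of sand weighs 23.6 × 9.81 = 231.5 N and must supply an equal clockwise moment, so its lever arm about the pivot is 213.9 / 231.5 = 0.924 m.
That puts it at 3.81 + 0.924 = 4.73 m from the left end.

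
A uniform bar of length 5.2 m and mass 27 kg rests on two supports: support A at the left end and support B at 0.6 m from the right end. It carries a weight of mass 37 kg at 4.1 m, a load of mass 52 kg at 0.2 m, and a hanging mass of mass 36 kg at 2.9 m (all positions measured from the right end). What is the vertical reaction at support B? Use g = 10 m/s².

Choose support A as the axis so its reaction then has zero moment arm.
Beam weight: 27 × 10 = 270 N down at 2.6 m → arm 2.6 m, τ = 270 × 2.6 = 702 N·m clockwise.
Weight: 37 × 10 = 370 N down at 4.1 m → arm 1.1 m, τ = 370 × 1.1 = 407 N·m clockwise.
Load: 52 × 10 = 520 N down at 0.2 m → arm 5 m, τ = 520 × 5 = 2600 N·m clockwise.
Hanging mass: 36 × 10 = 360 N down at 2.9 m → arm 2.3 m, τ = 360 × 2.3 = 828 N·m clockwise.
Net load moment about support A = 4537 N·m clockwise.
Reaction R at support B is upward at 0.6 m, arm 4.6 m → moment R × 4.6 counterclockwise.
Στ = 0 ⇒ R × 4.6 = 4537 ⇒ R = 986 N.

R_B ≈ 986 N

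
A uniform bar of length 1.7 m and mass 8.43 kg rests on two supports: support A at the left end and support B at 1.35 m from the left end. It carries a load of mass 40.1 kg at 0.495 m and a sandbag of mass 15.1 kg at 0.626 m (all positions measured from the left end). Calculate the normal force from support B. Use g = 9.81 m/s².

R_B ≈ 265 N

Take moments about support A.
Beam weight: 8.43 × 9.81 = 82.7 N down at 0.85 m → arm 0.85 m, τ = 82.7 × 0.85 = 70.3 N·m clockwise.
Load: 40.1 × 9.81 = 393.4 N down at 0.495 m → arm 0.495 m, τ = 393.4 × 0.495 = 194.7 N·m clockwise.
Sandbag: 15.1 × 9.81 = 148.1 N down at 0.626 m → arm 0.626 m, τ = 148.1 × 0.626 = 92.71 N·m clockwise.
Net load moment about support A = 357.7 N·m clockwise.
Reaction R at support B is upward at 1.35 m, arm 1.35 m → moment R × 1.35 counterclockwise.
Στ = 0 ⇒ R × 1.35 = 357.7 ⇒ R = 265 N.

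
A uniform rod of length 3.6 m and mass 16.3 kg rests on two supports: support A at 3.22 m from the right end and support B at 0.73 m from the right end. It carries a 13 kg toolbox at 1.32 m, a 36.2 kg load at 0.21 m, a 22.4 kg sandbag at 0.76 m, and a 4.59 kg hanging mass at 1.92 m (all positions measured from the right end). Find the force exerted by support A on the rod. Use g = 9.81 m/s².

R_A ≈ 48.9 N

Sum moments about support B (its reaction then has zero moment arm).
Beam weight: 16.3 × 9.81 = 159.9 N down at 1.8 m → arm 1.07 m, τ = 159.9 × 1.07 = 171.1 N·m counterclockwise.
Toolbox: 13 × 9.81 = 127.5 N down at 1.32 m → arm 0.59 m, τ = 127.5 × 0.59 = 75.22 N·m counterclockwise.
Load: 36.2 × 9.81 = 355.1 N down at 0.21 m → arm 0.52 m, τ = 355.1 × 0.52 = 184.7 N·m clockwise.
Sandbag: 22.4 × 9.81 = 219.7 N down at 0.76 m → arm 0.03 m, τ = 219.7 × 0.03 = 6.591 N·m counterclockwise.
Hanging mass: 4.59 × 9.81 = 45.03 N down at 1.92 m → arm 1.19 m, τ = 45.03 × 1.19 = 53.59 N·m counterclockwise.
Net load moment about support B = 121.8 N·m counterclockwise.
Reaction R at support A is upward at 3.22 m, arm 2.49 m → moment R × 2.49 clockwise.
Balancing moments: R × 2.49 = 121.8, giving R = 48.9 N.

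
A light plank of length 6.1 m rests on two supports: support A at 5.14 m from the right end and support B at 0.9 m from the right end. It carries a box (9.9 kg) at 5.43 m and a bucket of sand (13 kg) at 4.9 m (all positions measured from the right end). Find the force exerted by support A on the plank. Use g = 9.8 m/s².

R_A ≈ 224 N

Sum moments about support B (its reaction then has zero moment arm).
Box: 9.9 × 9.8 = 97.02 N down at 5.43 m → arm 4.53 m, τ = 97.02 × 4.53 = 439.5 N·m counterclockwise.
Bucket of sand: 13 × 9.8 = 127.4 N down at 4.9 m → arm 4 m, τ = 127.4 × 4 = 509.6 N·m counterclockwise.
Net load moment about support B = 949.1 N·m counterclockwise.
Reaction R at support A is upward at 5.14 m, arm 4.24 m → moment R × 4.24 clockwise.
Setting net torque to zero: R × 4.24 = 949.1 → R = 224 N.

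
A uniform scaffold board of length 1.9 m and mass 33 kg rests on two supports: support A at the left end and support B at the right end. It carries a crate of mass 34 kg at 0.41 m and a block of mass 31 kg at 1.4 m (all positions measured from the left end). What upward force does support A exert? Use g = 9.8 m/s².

R_A ≈ 503 N

About support B:
Beam weight: 33 × 9.8 = 323.4 N down at 0.95 m → arm 0.95 m, τ = 323.4 × 0.95 = 307.2 N·m counterclockwise.
Crate: 34 × 9.8 = 333.2 N down at 0.41 m → arm 1.49 m, τ = 333.2 × 1.49 = 496.5 N·m counterclockwise.
Block: 31 × 9.8 = 303.8 N down at 1.4 m → arm 0.5 m, τ = 303.8 × 0.5 = 151.9 N·m counterclockwise.
Net load moment about support B = 955.6 N·m counterclockwise.
Reaction R at support A is upward at 0 m, arm 1.9 m → moment R × 1.9 clockwise.
For rotational equilibrium, R × 1.9 = 955.6, so R = 503 N.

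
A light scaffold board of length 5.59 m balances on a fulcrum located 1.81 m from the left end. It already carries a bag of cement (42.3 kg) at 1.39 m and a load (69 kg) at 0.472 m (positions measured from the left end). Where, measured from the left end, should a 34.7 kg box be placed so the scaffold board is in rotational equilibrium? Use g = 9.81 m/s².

x ≈ 4.98 m from the left end

About the fulcrum (at 1.81 m from the left end):
Bag of cement: 42.3 × 9.81 = 415 N down at 1.39 m → arm 0.42 m, τ = 415 × 0.42 = 174.3 N·m counterclockwise.
Load: 69 × 9.81 = 676.9 N down at 0.472 m → arm 1.338 m, τ = 676.9 × 1.338 = 905.7 N·m counterclockwise.
Net moment of existing loads = 1080 N·m counterclockwise.
The box weighs 34.7 × 9.81 = 340.4 N and must supply an equal clockwise moment, so its lever arm about the fulcrum is 1080 / 340.4 = 3.17 m.
That puts it at 1.81 + 3.17 = 4.98 m from the left end.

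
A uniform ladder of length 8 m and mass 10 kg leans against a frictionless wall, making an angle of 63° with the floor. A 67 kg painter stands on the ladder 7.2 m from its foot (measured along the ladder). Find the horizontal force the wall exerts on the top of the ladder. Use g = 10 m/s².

N_wall ≈ 333 N

Take moments about the foot of the ladder.
Ladder weight 10×10 = 100 N acts at 4 m along the ladder; its horizontal arm is 4·cos63° = 1.816 m → τ = 181.6 N·m clockwise.
Painter: 67×10 = 670 N at 7.2 m → arm 3.269 m → τ = 2190 N·m clockwise.
Wall normal N acts horizontally at the top; its moment arm is the height L sinθ = 8·sin63° = 7.128 m, counterclockwise.
Setting net torque to zero: N × 7.128 = 2372 → N = 333 N.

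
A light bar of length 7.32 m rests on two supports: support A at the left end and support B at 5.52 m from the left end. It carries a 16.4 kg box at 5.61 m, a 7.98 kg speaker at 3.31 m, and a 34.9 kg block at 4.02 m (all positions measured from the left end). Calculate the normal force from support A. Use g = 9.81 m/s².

Take moments about support B.
Box: 16.4 × 9.81 = 160.9 N down at 5.61 m → arm 0.09 m, τ = 160.9 × 0.09 = 14.48 N·m clockwise.
Speaker: 7.98 × 9.81 = 78.28 N down at 3.31 m → arm 2.21 m, τ = 78.28 × 2.21 = 173 N·m counterclockwise.
Block: 34.9 × 9.81 = 342.4 N down at 4.02 m → arm 1.5 m, τ = 342.4 × 1.5 = 513.6 N·m counterclockwise.
Net load moment about support B = 672.1 N·m counterclockwise.
Reaction R at support A is upward at 0 m, arm 5.52 m → moment R × 5.52 clockwise.
Balancing moments: R × 5.52 = 672.1, giving R = 122 N.

R_A ≈ 122 N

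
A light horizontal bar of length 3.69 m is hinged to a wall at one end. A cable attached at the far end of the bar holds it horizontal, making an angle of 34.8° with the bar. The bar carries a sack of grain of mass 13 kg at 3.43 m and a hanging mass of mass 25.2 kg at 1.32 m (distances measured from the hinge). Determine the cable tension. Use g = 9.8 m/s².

Taking torques about the hinge:
Sack of grain: 13 × 9.8 = 127.4 N down at 3.43 m → arm 3.43 m, τ = 127.4 × 3.43 = 437 N·m clockwise.
Hanging mass: 25.2 × 9.8 = 247 N down at 1.32 m → arm 1.32 m, τ = 247 × 1.32 = 326 N·m clockwise.
Total clockwise load moment = 763 N·m.
The cable tension T acts at 3.69 m; only its component perpendicular to the bar, T sinθ, produces torque. sin 34.8° = 0.5707.
Balancing moments: T × 3.69 × 0.5707 = 763, giving T = 763 / 2.106 = 362 N.

T ≈ 362 N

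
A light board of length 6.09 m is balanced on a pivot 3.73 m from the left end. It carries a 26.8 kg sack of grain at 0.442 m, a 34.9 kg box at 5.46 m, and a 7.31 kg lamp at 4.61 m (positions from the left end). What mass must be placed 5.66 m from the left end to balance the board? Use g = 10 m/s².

m ≈ 11 kg

Sum moments about the pivot (at 3.73 m from the left end) (the support reaction has zero arm there).
Sack of grain: 26.8 × 10 = 268 N down at 0.442 m → arm 3.288 m, τ = 268 × 3.288 = 881.2 N·m counterclockwise.
Box: 34.9 × 10 = 349 N down at 5.46 m → arm 1.73 m, τ = 349 × 1.73 = 603.8 N·m clockwise.
Lamp: 7.31 × 10 = 73.1 N down at 4.61 m → arm 0.88 m, τ = 73.1 × 0.88 = 64.33 N·m clockwise.
Net moment of known loads = 213.1 N·m counterclockwise.
An unknown mass m at 5.66 m has arm 1.93 m; its moment is m·g·1.93 clockwise.
Στ = 0 ⇒ m × 10 × 1.93 = 213.1 ⇒ m = 213.1 / (10 × 1.93) = 11 kg.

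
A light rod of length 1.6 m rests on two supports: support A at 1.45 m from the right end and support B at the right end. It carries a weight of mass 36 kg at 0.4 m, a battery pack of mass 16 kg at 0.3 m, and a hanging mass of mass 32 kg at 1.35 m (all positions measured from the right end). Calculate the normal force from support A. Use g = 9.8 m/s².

About support B:
Weight: 36 × 9.8 = 352.8 N down at 0.4 m → arm 0.4 m, τ = 352.8 × 0.4 = 141.1 N·m counterclockwise.
Battery pack: 16 × 9.8 = 156.8 N down at 0.3 m → arm 0.3 m, τ = 156.8 × 0.3 = 47.04 N·m counterclockwise.
Hanging mass: 32 × 9.8 = 313.6 N down at 1.35 m → arm 1.35 m, τ = 313.6 × 1.35 = 423.4 N·m counterclockwise.
Net load moment about support B = 611.5 N·m counterclockwise.
Reaction R at support A is upward at 1.45 m, arm 1.45 m → moment R × 1.45 clockwise.
Setting net torque to zero: R × 1.45 = 611.5 → R = 422 N.

R_A ≈ 422 N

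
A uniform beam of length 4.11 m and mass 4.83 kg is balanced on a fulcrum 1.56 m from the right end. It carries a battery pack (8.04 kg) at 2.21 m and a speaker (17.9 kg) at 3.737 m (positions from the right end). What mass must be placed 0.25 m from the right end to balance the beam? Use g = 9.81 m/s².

Taking torques about the fulcrum (at 1.56 m from the right end):
Beam weight: 4.83 × 9.81 = 47.38 N down at 2.055 m → arm 0.495 m, τ = 47.38 × 0.495 = 23.45 N·m counterclockwise.
Battery pack: 8.04 × 9.81 = 78.87 N down at 2.21 m → arm 0.65 m, τ = 78.87 × 0.65 = 51.27 N·m counterclockwise.
Speaker: 17.9 × 9.81 = 175.6 N down at 3.737 m → arm 2.177 m, τ = 175.6 × 2.177 = 382.3 N·m counterclockwise.
Net moment of known loads = 457 N·m counterclockwise.
An unknown mass m at 0.25 m has arm 1.31 m; its moment is m·g·1.31 clockwise.
Balancing moments: m × 9.81 × 1.31 = 457, giving m = 457 / (9.81 × 1.31) = 35.6 kg.

m ≈ 35.6 kg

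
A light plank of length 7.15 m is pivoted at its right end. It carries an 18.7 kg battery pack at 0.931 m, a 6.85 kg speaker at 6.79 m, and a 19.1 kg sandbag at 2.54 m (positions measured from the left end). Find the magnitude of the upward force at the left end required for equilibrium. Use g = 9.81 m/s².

About the right end:
Battery pack: 18.7 × 9.81 = 183.4 N down at 0.931 m → arm 6.219 m, τ = 183.4 × 6.219 = 1141 N·m counterclockwise.
Speaker: 6.85 × 9.81 = 67.2 N down at 6.79 m → arm 0.36 m, τ = 67.2 × 0.36 = 24.19 N·m counterclockwise.
Sandbag: 19.1 × 9.81 = 187.4 N down at 2.54 m → arm 4.61 m, τ = 187.4 × 4.61 = 863.9 N·m counterclockwise.
Net moment of the loads = 2029 N·m counterclockwise.
The upward force F acts at the left end, arm 7.15 m, giving F × 7.15 clockwise.
Setting net torque to zero: F × 7.15 = 2029 → F = 2029 / 7.15 = 284 N.

F ≈ 284 N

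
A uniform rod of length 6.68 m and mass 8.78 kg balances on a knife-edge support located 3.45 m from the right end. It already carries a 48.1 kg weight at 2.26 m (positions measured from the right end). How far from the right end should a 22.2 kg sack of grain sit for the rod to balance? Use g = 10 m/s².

x ≈ 6.07 m from the right end

Taking torques about the knife-edge support (at 3.45 m from the right end):
Beam weight: 8.78 × 10 = 87.8 N down at 3.34 m → arm 0.11 m, τ = 87.8 × 0.11 = 9.658 N·m clockwise.
Weight: 48.1 × 10 = 481 N down at 2.26 m → arm 1.19 m, τ = 481 × 1.19 = 572.4 N·m clockwise.
Net moment of existing loads = 582.1 N·m clockwise.
The sack of grain weighs 22.2 × 10 = 222 N and must supply an equal counterclockwise moment, so its lever arm about the knife-edge support is 582.1 / 222 = 2.62 m.
That puts it at 3.45 + 2.62 = 6.07 m from the right end.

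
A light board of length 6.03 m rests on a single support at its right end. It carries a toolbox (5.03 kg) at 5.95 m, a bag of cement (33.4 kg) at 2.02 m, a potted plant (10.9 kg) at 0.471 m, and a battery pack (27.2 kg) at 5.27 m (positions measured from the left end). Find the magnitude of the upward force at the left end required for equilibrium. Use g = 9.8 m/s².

Sum moments about the right end (the unknown pivot reaction has zero arm there).
Toolbox: 5.03 × 9.8 = 49.29 N down at 5.95 m → arm 0.08 m, τ = 49.29 × 0.08 = 3.943 N·m counterclockwise.
Bag of cement: 33.4 × 9.8 = 327.3 N down at 2.02 m → arm 4.01 m, τ = 327.3 × 4.01 = 1312 N·m counterclockwise.
Potted plant: 10.9 × 9.8 = 106.8 N down at 0.471 m → arm 5.559 m, τ = 106.8 × 5.559 = 593.7 N·m counterclockwise.
Battery pack: 27.2 × 9.8 = 266.6 N down at 5.27 m → arm 0.76 m, τ = 266.6 × 0.76 = 202.6 N·m counterclockwise.
Net moment of the loads = 2112 N·m counterclockwise.
The upward force F acts at the left end, arm 6.03 m, giving F × 6.03 clockwise.
Balancing moments: F × 6.03 = 2112, giving F = 2112 / 6.03 = 350 N.

F ≈ 350 N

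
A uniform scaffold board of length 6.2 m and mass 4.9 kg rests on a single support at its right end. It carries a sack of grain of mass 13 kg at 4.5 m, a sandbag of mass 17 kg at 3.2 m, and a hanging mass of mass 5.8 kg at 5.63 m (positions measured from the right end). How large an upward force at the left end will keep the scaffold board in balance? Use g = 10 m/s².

Taking torques about the right end:
Beam weight: 4.9 × 10 = 49 N down at 3.1 m → arm 3.1 m, τ = 49 × 3.1 = 151.9 N·m counterclockwise.
Sack of grain: 13 × 10 = 130 N down at 4.5 m → arm 4.5 m, τ = 130 × 4.5 = 585 N·m counterclockwise.
Sandbag: 17 × 10 = 170 N down at 3.2 m → arm 3.2 m, τ = 170 × 3.2 = 544 N·m counterclockwise.
Hanging mass: 5.8 × 10 = 58 N down at 5.63 m → arm 5.63 m, τ = 58 × 5.63 = 326.5 N·m counterclockwise.
Net moment of the loads = 1607 N·m counterclockwise.
The upward force F acts at the left end, arm 6.2 m, giving F × 6.2 clockwise.
Balancing moments: F × 6.2 = 1607, giving F = 1607 / 6.2 = 259 N.

F ≈ 259 N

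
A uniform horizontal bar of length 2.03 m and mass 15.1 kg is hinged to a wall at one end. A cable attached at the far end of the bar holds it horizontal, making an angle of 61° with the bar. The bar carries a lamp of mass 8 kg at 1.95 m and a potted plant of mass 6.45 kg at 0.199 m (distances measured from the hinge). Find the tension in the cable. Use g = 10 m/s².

T ≈ 181 N

Sum moments about the hinge (the unknown hinge reaction has zero arm there).
Beam weight: 15.1 × 10 = 151 N down at 1.015 m → arm 1.015 m, τ = 151 × 1.015 = 153.3 N·m clockwise.
Lamp: 8 × 10 = 80 N down at 1.95 m → arm 1.95 m, τ = 80 × 1.95 = 156 N·m clockwise.
Potted plant: 6.45 × 10 = 64.5 N down at 0.199 m → arm 0.199 m, τ = 64.5 × 0.199 = 12.84 N·m clockwise.
Total clockwise load moment = 322.1 N·m.
The cable tension T acts at 2.03 m; only its component perpendicular to the bar, T sinθ, produces torque. sin 61° = 0.8746.
Setting net torque to zero: T × 2.03 × 0.8746 = 322.1 → T = 322.1 / 1.775 = 181 N.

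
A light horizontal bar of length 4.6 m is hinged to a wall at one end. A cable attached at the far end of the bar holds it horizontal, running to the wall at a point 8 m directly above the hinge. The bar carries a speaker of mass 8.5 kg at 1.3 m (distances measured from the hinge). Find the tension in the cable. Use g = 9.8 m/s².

T ≈ 27.2 N

Taking torques about the hinge:
Speaker: 8.5 × 9.8 = 83.3 N down at 1.3 m → arm 1.3 m, τ = 83.3 × 1.3 = 108.3 N·m clockwise.
Total clockwise load moment = 108.3 N·m.
The cable tension T acts at 4.6 m; only its component perpendicular to the bar, T sinθ, produces torque. sinθ = h/√(h²+d²) = 8/√(8²+4.6²) = 0.8669.
For rotational equilibrium, T × 4.6 × 0.8669 = 108.3, so T = 108.3 / 3.988 = 27.2 N.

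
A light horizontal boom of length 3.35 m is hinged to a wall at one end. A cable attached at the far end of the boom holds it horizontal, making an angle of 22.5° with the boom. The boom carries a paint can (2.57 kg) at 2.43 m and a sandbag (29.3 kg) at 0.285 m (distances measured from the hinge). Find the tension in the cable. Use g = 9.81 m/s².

Taking torques about the hinge:
Paint can: 2.57 × 9.81 = 25.21 N down at 2.43 m → arm 2.43 m, τ = 25.21 × 2.43 = 61.26 N·m clockwise.
Sandbag: 29.3 × 9.81 = 287.4 N down at 0.285 m → arm 0.285 m, τ = 287.4 × 0.285 = 81.91 N·m clockwise.
Total clockwise load moment = 143.2 N·m.
The cable tension T acts at 3.35 m; only its component perpendicular to the boom, T sinθ, produces torque. sin 22.5° = 0.3827.
Balancing moments: T × 3.35 × 0.3827 = 143.2, giving T = 143.2 / 1.282 = 112 N.

T ≈ 112 N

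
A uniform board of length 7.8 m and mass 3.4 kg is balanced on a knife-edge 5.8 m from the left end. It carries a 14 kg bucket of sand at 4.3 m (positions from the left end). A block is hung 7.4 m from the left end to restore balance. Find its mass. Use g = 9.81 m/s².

Take moments about the knife-edge (at 5.8 m from the left end).
Beam weight: 3.4 × 9.81 = 33.35 N down at 3.9 m → arm 1.9 m, τ = 33.35 × 1.9 = 63.37 N·m counterclockwise.
Bucket of sand: 14 × 9.81 = 137.3 N down at 4.3 m → arm 1.5 m, τ = 137.3 × 1.5 = 206 N·m counterclockwise.
Net moment of known loads = 269.4 N·m counterclockwise.
An unknown mass m at 7.4 m has arm 1.6 m; its moment is m·g·1.6 clockwise.
Balancing moments: m × 9.81 × 1.6 = 269.4, giving m = 269.4 / (9.81 × 1.6) = 17.2 kg.

m ≈ 17.2 kg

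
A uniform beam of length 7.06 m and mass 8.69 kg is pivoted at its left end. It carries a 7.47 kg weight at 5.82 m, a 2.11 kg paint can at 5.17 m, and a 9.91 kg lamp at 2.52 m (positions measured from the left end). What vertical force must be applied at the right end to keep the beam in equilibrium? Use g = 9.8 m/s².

Sum moments about the left end (the unknown pivot reaction has zero arm there).
Beam weight: 8.69 × 9.8 = 85.16 N down at 3.53 m → arm 3.53 m, τ = 85.16 × 3.53 = 300.6 N·m clockwise.
Weight: 7.47 × 9.8 = 73.21 N down at 5.82 m → arm 5.82 m, τ = 73.21 × 5.82 = 426.1 N·m clockwise.
Paint can: 2.11 × 9.8 = 20.68 N down at 5.17 m → arm 5.17 m, τ = 20.68 × 5.17 = 106.9 N·m clockwise.
Lamp: 9.91 × 9.8 = 97.12 N down at 2.52 m → arm 2.52 m, τ = 97.12 × 2.52 = 244.7 N·m clockwise.
Net moment of the loads = 1078 N·m clockwise.
The upward force F acts at the right end, arm 7.06 m, giving F × 7.06 counterclockwise.
Setting net torque to zero: F × 7.06 = 1078 → F = 1078 / 7.06 = 153 N.

F ≈ 153 N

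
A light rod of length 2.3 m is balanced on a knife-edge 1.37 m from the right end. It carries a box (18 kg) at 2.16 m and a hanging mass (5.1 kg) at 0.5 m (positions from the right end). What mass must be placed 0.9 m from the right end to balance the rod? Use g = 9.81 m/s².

m ≈ 20.8 kg

Taking torques about the knife-edge (at 1.37 m from the right end):
Box: 18 × 9.81 = 176.6 N down at 2.16 m → arm 0.79 m, τ = 176.6 × 0.79 = 139.5 N·m counterclockwise.
Hanging mass: 5.1 × 9.81 = 50.03 N down at 0.5 m → arm 0.87 m, τ = 50.03 × 0.87 = 43.53 N·m clockwise.
Net moment of known loads = 95.97 N·m counterclockwise.
An unknown mass m at 0.9 m has arm 0.47 m; its moment is m·g·0.47 clockwise.
Setting net torque to zero: m × 9.81 × 0.47 = 95.97 → m = 95.97 / (9.81 × 0.47) = 20.8 kg.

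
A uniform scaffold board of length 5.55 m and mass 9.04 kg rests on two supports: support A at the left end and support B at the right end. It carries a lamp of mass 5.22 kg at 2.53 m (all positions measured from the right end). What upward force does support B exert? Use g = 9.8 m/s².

R_B ≈ 72.1 N

Choose support A as the axis so its reaction then has zero moment arm.
Beam weight: 9.04 × 9.8 = 88.59 N down at 2.775 m → arm 2.775 m, τ = 88.59 × 2.775 = 245.8 N·m clockwise.
Lamp: 5.22 × 9.8 = 51.16 N down at 2.53 m → arm 3.02 m, τ = 51.16 × 3.02 = 154.5 N·m clockwise.
Net load moment about support A = 400.3 N·m clockwise.
Reaction R at support B is upward at 0 m, arm 5.55 m → moment R × 5.55 counterclockwise.
Setting net torque to zero: R × 5.55 = 400.3 → R = 72.1 N.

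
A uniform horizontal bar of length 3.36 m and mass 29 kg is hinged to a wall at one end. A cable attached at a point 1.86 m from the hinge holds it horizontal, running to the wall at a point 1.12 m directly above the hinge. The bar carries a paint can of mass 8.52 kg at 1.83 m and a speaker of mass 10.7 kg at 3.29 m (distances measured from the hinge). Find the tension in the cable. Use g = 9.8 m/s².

T ≈ 1020 N

About the hinge:
Beam weight: 29 × 9.8 = 284.2 N down at 1.68 m → arm 1.68 m, τ = 284.2 × 1.68 = 477.5 N·m clockwise.
Paint can: 8.52 × 9.8 = 83.5 N down at 1.83 m → arm 1.83 m, τ = 83.5 × 1.83 = 152.8 N·m clockwise.
Speaker: 10.7 × 9.8 = 104.9 N down at 3.29 m → arm 3.29 m, τ = 104.9 × 3.29 = 345.1 N·m clockwise.
Total clockwise load moment = 975.4 N·m.
The cable tension T acts at 1.86 m; only its component perpendicular to the bar, T sinθ, produces torque. sinθ = h/√(h²+d²) = 1.12/√(1.12²+1.86²) = 0.5158.
Balancing moments: T × 1.86 × 0.5158 = 975.4, giving T = 975.4 / 0.9594 = 1020 N.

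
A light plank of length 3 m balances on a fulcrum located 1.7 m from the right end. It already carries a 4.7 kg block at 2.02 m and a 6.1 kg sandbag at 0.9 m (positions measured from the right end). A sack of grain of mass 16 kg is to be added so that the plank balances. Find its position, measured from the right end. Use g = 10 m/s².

x ≈ 1.91 m from the right end

Take moments about the fulcrum (at 1.7 m from the right end).
Block: 4.7 × 10 = 47 N down at 2.02 m → arm 0.32 m, τ = 47 × 0.32 = 15.04 N·m counterclockwise.
Sandbag: 6.1 × 10 = 61 N down at 0.9 m → arm 0.8 m, τ = 61 × 0.8 = 48.8 N·m clockwise.
Net moment of existing loads = 33.76 N·m clockwise.
The sack of grain weighs 16 × 10 = 160 N and must supply an equal counterclockwise moment, so its lever arm about the fulcrum is 33.76 / 160 = 0.211 m.
That puts it at 1.7 + 0.211 = 1.91 m from the right end.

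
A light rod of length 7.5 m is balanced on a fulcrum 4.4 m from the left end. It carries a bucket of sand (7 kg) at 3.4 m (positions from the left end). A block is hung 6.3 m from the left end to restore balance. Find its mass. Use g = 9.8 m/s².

Sum moments about the fulcrum (at 4.4 m from the left end) (the support reaction has zero arm there).
Bucket of sand: 7 × 9.8 = 68.6 N down at 3.4 m → arm 1 m, τ = 68.6 × 1 = 68.6 N·m counterclockwise.
Net moment of known loads = 68.6 N·m counterclockwise.
An unknown mass m at 6.3 m has arm 1.9 m; its moment is m·g·1.9 clockwise.
Setting net torque to zero: m × 9.8 × 1.9 = 68.6 → m = 68.6 / (9.8 × 1.9) = 3.68 kg.

m ≈ 3.68 kg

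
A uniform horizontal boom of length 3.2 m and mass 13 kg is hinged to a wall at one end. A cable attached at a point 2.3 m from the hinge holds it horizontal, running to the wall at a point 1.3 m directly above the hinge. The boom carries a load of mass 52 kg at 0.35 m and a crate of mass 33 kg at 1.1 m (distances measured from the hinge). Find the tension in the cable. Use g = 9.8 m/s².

T ≈ 652 N

Taking torques about the hinge:
Beam weight: 13 × 9.8 = 127.4 N down at 1.6 m → arm 1.6 m, τ = 127.4 × 1.6 = 203.8 N·m clockwise.
Load: 52 × 9.8 = 509.6 N down at 0.35 m → arm 0.35 m, τ = 509.6 × 0.35 = 178.4 N·m clockwise.
Crate: 33 × 9.8 = 323.4 N down at 1.1 m → arm 1.1 m, τ = 323.4 × 1.1 = 355.7 N·m clockwise.
Total clockwise load moment = 737.9 N·m.
The cable tension T acts at 2.3 m; only its component perpendicular to the boom, T sinθ, produces torque. sinθ = h/√(h²+d²) = 1.3/√(1.3²+2.3²) = 0.4921.
Στ = 0 ⇒ T × 2.3 × 0.4921 = 737.9 ⇒ T = 737.9 / 1.132 = 652 N.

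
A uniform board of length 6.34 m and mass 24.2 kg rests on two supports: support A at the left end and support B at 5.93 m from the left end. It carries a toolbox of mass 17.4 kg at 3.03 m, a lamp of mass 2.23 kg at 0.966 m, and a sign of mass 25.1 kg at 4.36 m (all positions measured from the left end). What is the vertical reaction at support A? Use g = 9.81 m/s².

Taking torques about support B:
Beam weight: 24.2 × 9.81 = 237.4 N down at 3.17 m → arm 2.76 m, τ = 237.4 × 2.76 = 655.2 N·m counterclockwise.
Toolbox: 17.4 × 9.81 = 170.7 N down at 3.03 m → arm 2.9 m, τ = 170.7 × 2.9 = 495 N·m counterclockwise.
Lamp: 2.23 × 9.81 = 21.88 N down at 0.966 m → arm 4.964 m, τ = 21.88 × 4.964 = 108.6 N·m counterclockwise.
Sign: 25.1 × 9.81 = 246.2 N down at 4.36 m → arm 1.57 m, τ = 246.2 × 1.57 = 386.5 N·m counterclockwise.
Net load moment about support B = 1645 N·m counterclockwise.
Reaction R at support A is upward at 0 m, arm 5.93 m → moment R × 5.93 clockwise.
Στ = 0 ⇒ R × 5.93 = 1645 ⇒ R = 277 N.

R_A ≈ 277 N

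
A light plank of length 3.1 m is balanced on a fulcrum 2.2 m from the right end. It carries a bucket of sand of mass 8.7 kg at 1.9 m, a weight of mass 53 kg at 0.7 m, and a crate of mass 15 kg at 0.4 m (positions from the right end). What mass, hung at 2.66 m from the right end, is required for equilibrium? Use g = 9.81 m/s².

Taking torques about the fulcrum (at 2.2 m from the right end):
Bucket of sand: 8.7 × 9.81 = 85.35 N down at 1.9 m → arm 0.3 m, τ = 85.35 × 0.3 = 25.6 N·m clockwise.
Weight: 53 × 9.81 = 519.9 N down at 0.7 m → arm 1.5 m, τ = 519.9 × 1.5 = 779.8 N·m clockwise.
Crate: 15 × 9.81 = 147.2 N down at 0.4 m → arm 1.8 m, τ = 147.2 × 1.8 = 265 N·m clockwise.
Net moment of known loads = 1070 N·m clockwise.
An unknown mass m at 2.66 m has arm 0.46 m; its moment is m·g·0.46 counterclockwise.
Balancing moments: m × 9.81 × 0.46 = 1070, giving m = 1070 / (9.81 × 0.46) = 237 kg.

m ≈ 237 kg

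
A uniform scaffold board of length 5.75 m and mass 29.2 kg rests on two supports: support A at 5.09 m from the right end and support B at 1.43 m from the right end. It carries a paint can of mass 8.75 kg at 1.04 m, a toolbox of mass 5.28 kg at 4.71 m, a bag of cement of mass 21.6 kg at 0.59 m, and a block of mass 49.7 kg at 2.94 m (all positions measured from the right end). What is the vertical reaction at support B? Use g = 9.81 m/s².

Choose support A as the axis so its reaction then has zero moment arm.
Beam weight: 29.2 × 9.81 = 286.5 N down at 2.875 m → arm 2.215 m, τ = 286.5 × 2.215 = 634.6 N·m clockwise.
Paint can: 8.75 × 9.81 = 85.84 N down at 1.04 m → arm 4.05 m, τ = 85.84 × 4.05 = 347.7 N·m clockwise.
Toolbox: 5.28 × 9.81 = 51.8 N down at 4.71 m → arm 0.38 m, τ = 51.8 × 0.38 = 19.68 N·m clockwise.
Bag of cement: 21.6 × 9.81 = 211.9 N down at 0.59 m → arm 4.5 m, τ = 211.9 × 4.5 = 953.6 N·m clockwise.
Block: 49.7 × 9.81 = 487.6 N down at 2.94 m → arm 2.15 m, τ = 487.6 × 2.15 = 1048 N·m clockwise.
Net load moment about support A = 3004 N·m clockwise.
Reaction R at support B is upward at 1.43 m, arm 3.66 m → moment R × 3.66 counterclockwise.
Setting net torque to zero: R × 3.66 = 3004 → R = 821 N.

R_B ≈ 821 N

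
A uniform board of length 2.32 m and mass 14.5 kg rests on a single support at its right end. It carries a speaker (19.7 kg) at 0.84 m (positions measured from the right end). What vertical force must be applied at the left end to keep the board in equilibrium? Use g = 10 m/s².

F ≈ 144 N

Taking torques about the right end:
Beam weight: 14.5 × 10 = 145 N down at 1.16 m → arm 1.16 m, τ = 145 × 1.16 = 168.2 N·m counterclockwise.
Speaker: 19.7 × 10 = 197 N down at 0.84 m → arm 0.84 m, τ = 197 × 0.84 = 165.5 N·m counterclockwise.
Net moment of the loads = 333.7 N·m counterclockwise.
The upward force F acts at the left end, arm 2.32 m, giving F × 2.32 clockwise.
Balancing moments: F × 2.32 = 333.7, giving F = 333.7 / 2.32 = 144 N.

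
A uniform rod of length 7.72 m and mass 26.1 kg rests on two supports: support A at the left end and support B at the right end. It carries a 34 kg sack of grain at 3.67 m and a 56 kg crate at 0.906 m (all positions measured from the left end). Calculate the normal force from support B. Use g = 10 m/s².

R_B ≈ 358 N

Take moments about support A.
Beam weight: 26.1 × 10 = 261 N down at 3.86 m → arm 3.86 m, τ = 261 × 3.86 = 1007 N·m clockwise.
Sack of grain: 34 × 10 = 340 N down at 3.67 m → arm 3.67 m, τ = 340 × 3.67 = 1248 N·m clockwise.
Crate: 56 × 10 = 560 N down at 0.906 m → arm 0.906 m, τ = 560 × 0.906 = 507.4 N·m clockwise.
Net load moment about support A = 2762 N·m clockwise.
Reaction R at support B is upward at 7.72 m, arm 7.72 m → moment R × 7.72 counterclockwise.
Στ = 0 ⇒ R × 7.72 = 2762 ⇒ R = 358 N.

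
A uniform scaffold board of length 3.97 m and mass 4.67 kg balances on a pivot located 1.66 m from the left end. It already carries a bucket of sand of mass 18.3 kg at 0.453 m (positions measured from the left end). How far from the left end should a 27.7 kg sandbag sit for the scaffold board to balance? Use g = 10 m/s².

x ≈ 2.4 m from the left end

About the pivot (at 1.66 m from the left end):
Beam weight: 4.67 × 10 = 46.7 N down at 1.985 m → arm 0.325 m, τ = 46.7 × 0.325 = 15.18 N·m clockwise.
Bucket of sand: 18.3 × 10 = 183 N down at 0.453 m → arm 1.207 m, τ = 183 × 1.207 = 220.9 N·m counterclockwise.
Net moment of existing loads = 205.7 N·m counterclockwise.
The sandbag weighs 27.7 × 10 = 277 N and must supply an equal clockwise moment, so its lever arm about the pivot is 205.7 / 277 = 0.743 m.
That puts it at 1.66 + 0.743 = 2.4 m from the left end.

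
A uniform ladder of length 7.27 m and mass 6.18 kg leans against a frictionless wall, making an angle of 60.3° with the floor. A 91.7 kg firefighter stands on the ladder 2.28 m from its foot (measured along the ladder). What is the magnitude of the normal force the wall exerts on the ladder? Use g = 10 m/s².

Take moments about the foot of the ladder.
Ladder weight 6.18×10 = 61.8 N acts at 3.635 m along the ladder; its horizontal arm is 3.635·cos60.3° = 1.801 m → τ = 111.3 N·m clockwise.
Firefighter: 91.7×10 = 917 N at 2.28 m → arm 1.13 m → τ = 1036 N·m clockwise.
Wall normal N acts horizontally at the top; its moment arm is the height L sinθ = 7.27·sin60.3° = 6.315 m, counterclockwise.
Balancing moments: N × 6.315 = 1147, giving N = 182 N.

N_wall ≈ 182 N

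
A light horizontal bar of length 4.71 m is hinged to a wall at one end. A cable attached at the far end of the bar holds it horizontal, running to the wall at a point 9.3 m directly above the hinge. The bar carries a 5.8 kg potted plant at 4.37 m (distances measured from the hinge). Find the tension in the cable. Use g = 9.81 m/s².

T ≈ 59.2 N

About the hinge:
Potted plant: 5.8 × 9.81 = 56.9 N down at 4.37 m → arm 4.37 m, τ = 56.9 × 4.37 = 248.7 N·m clockwise.
Total clockwise load moment = 248.7 N·m.
The cable tension T acts at 4.71 m; only its component perpendicular to the bar, T sinθ, produces torque. sinθ = h/√(h²+d²) = 9.3/√(9.3²+4.71²) = 0.8921.
Balancing moments: T × 4.71 × 0.8921 = 248.7, giving T = 248.7 / 4.202 = 59.2 N.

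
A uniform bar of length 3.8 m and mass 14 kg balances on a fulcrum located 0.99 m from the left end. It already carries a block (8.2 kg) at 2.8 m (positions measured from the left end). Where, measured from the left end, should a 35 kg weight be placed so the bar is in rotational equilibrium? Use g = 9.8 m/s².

About the fulcrum (at 0.99 m from the left end):
Beam weight: 14 × 9.8 = 137.2 N down at 1.9 m → arm 0.91 m, τ = 137.2 × 0.91 = 124.9 N·m clockwise.
Block: 8.2 × 9.8 = 80.36 N down at 2.8 m → arm 1.81 m, τ = 80.36 × 1.81 = 145.5 N·m clockwise.
Net moment of existing loads = 270.4 N·m clockwise.
The weight weighs 35 × 9.8 = 343 N and must supply an equal counterclockwise moment, so its lever arm about the fulcrum is 270.4 / 343 = 0.788 m.
That puts it at 0.99 − 0.788 = 0.202 m from the left end.

x ≈ 0.202 m from the left end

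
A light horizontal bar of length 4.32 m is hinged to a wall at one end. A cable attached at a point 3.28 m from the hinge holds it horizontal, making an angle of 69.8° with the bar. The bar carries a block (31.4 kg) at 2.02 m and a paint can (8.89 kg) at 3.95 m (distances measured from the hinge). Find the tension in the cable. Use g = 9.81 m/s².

T ≈ 314 N

Choose the hinge as the axis so the unknown hinge reaction has zero arm there.
Block: 31.4 × 9.81 = 308 N down at 2.02 m → arm 2.02 m, τ = 308 × 2.02 = 622.2 N·m clockwise.
Paint can: 8.89 × 9.81 = 87.21 N down at 3.95 m → arm 3.95 m, τ = 87.21 × 3.95 = 344.5 N·m clockwise.
Total clockwise load moment = 966.7 N·m.
The cable tension T acts at 3.28 m; only its component perpendicular to the bar, T sinθ, produces torque. sin 69.8° = 0.9385.
Setting net torque to zero: T × 3.28 × 0.9385 = 966.7 → T = 966.7 / 3.078 = 314 N.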